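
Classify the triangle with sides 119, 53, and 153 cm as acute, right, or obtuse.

obtuse

Compare the square of the longest side to the sum of squares of the other two: 53² + 119² = 16970 < 23409 = 153².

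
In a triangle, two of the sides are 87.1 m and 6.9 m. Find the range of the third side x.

80.2 < x < 94.0

By the triangle inequality, x must be less than 87.1 + 6.9 = 94.0 and greater than |87.1 − 6.9| = 80.2.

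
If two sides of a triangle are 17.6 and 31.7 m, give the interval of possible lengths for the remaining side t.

14.1 < t < 49.3

By the triangle inequality, t must be less than 17.6 + 31.7 = 49.3 and greater than |17.6 − 31.7| = 14.1.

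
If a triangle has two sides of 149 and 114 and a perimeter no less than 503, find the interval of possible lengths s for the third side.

240 ≤ s < 263

Triangle inequality alone gives 35 < s < 263.
The perimeter condition gives s ≥ 503 − 149 − 114 = 240.
Intersecting the two: 240 ≤ s < 263.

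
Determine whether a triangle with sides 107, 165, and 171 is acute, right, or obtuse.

acute

Compare the square of the longest side to the sum of squares of the other two: 107² + 165² = 38674 > 29241 = 171².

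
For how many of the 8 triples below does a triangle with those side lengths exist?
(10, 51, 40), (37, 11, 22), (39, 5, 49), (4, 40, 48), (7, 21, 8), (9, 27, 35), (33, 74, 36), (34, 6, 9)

(10,40,51): 10+40 ≤ 51 → not valid
(11,22,37): 11+22 ≤ 37 → not valid
(5,39,49): 5+39 ≤ 49 → not valid
(4,40,48): 4+40 ≤ 48 → not valid
(7,8,21): 7+8 ≤ 21 → not valid
(9,27,35): 9+27 > 35 → valid
(33,36,74): 33+36 ≤ 74 → not valid
(6,9,34): 6+9 ≤ 34 → not valid
1 of the 8 triples forms a triangle.

1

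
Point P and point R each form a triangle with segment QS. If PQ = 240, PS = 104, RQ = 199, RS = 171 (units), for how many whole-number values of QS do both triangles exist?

From triangle PQS: 136 < QS < 344.
From triangle RQS: 28 < QS < 370.
Intersection: 136 < QS < 344, so integers 137 through 343: 207 values.

207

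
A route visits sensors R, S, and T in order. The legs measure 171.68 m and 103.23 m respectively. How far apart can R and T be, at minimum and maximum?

By the triangle inequality, |171.68 − 103.23| ≤ RT ≤ 171.68 + 103.23.

68.45 ≤ RT ≤ 274.91 m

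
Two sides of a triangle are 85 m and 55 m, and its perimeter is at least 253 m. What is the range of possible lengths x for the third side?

Triangle inequality alone gives 30 < x < 140.
The perimeter condition gives x ≥ 253 − 85 − 55 = 113.
Intersecting the two: 113 ≤ x < 140.

113 ≤ x < 140 m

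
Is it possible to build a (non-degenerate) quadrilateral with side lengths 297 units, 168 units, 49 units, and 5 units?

For a quadrilateral, each side must be shorter than the sum of the others.
Here the longest side is 297, but the remaining 3 sides sum to only 222.

No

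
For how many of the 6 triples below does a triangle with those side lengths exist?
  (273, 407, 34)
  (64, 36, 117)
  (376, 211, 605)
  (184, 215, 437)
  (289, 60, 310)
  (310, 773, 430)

(34,273,407): 34+273 ≤ 407 → not valid
(36,64,117): 36+64 ≤ 117 → not valid
(211,376,605): 211+376 ≤ 605 → not valid
(184,215,437): 184+215 ≤ 437 → not valid
(60,289,310): 60+289 > 310 → valid
(310,430,773): 310+430 ≤ 773 → not valid
1 of the 6 triples forms a triangle.

1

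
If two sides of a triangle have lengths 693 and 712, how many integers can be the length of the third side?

1385

The third side lies in the open interval (19, 1405).
Integers from 20 to 1404 inclusive: 1404 − 20 + 1 = 1385.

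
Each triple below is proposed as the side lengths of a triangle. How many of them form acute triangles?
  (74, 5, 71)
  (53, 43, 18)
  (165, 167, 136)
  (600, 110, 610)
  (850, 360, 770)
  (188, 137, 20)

1

(74,5,71): 5²+71² = 5066 < 5476 = 74² → obtuse
(53,43,18): 18²+43² = 2173 < 2809 = 53² → obtuse
(165,167,136): 136²+165² = 45721 > 27889 = 167² → acute
(600,110,610): 110²+600² = 372100 = 610² → right
(850,360,770): 360²+770² = 722500 = 850² → right
(188,137,20): 20+137 ≤ 188, not a triangle
1 of the 6 is acute.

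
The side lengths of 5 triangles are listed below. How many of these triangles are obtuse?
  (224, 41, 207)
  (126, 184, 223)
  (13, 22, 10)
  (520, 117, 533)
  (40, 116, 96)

(224,41,207): 41²+207² = 44530 < 50176 = 224² → obtuse
(126,184,223): 126²+184² = 49732 > 49729 = 223² → acute
(13,22,10): 10²+13² = 269 < 484 = 22² → obtuse
(520,117,533): 117²+520² = 284089 = 533² → right
(40,116,96): 40²+96² = 10816 < 13456 = 116² → obtuse
3 of the 5 are obtuse.

3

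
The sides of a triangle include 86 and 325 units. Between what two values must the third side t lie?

239 < t < 411 (units)

By the triangle inequality, t must be less than 86 + 325 = 411 and greater than |86 − 325| = 239.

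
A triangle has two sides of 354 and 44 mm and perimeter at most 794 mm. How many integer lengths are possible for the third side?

86

Triangle inequality: 310 < x < 398. Perimeter ≤ 794 gives x ≤ 794 − 354 − 44 = 396.
So 310 < x ≤ 396; integers 311 through 396: 86 values.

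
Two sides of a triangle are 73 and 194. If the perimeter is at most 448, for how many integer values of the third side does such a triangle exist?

Triangle inequality: 121 < x < 267. Perimeter ≤ 448 gives x ≤ 448 − 73 − 194 = 181.
So 121 < x ≤ 181; integers 122 through 181: 60 values.

60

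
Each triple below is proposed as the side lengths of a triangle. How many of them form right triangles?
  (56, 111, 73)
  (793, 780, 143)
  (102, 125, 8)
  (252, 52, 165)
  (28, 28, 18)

(56,111,73): 56²+73² = 8465 < 12321 = 111² → obtuse
(793,780,143): 143²+780² = 628849 = 793² → right
(102,125,8): 8+102 ≤ 125, not a triangle
(252,52,165): 52+165 ≤ 252, not a triangle
(28,28,18): 18²+28² = 1108 > 784 = 28² → acute
1 of the 5 is right.

1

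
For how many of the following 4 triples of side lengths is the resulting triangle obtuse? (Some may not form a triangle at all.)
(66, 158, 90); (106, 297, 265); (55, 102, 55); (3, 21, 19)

(66,158,90): 66+90 ≤ 158, not a triangle
(106,297,265): 106²+265² = 81461 < 88209 = 297² → obtuse
(55,102,55): 55²+55² = 6050 < 10404 = 102² → obtuse
(3,21,19): 3²+19² = 370 < 441 = 21² → obtuse
3 of the 4 are obtuse.

3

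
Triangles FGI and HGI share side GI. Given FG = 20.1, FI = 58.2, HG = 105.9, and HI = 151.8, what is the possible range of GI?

45.9 < GI < 78.3

From triangle FGI: |20.1 − 58.2| < GI < 20.1 + 58.2, i.e. 38.1 < GI < 78.3.
From triangle HGI: 45.9 < GI < 257.7.
Both must hold, so GI lies in the intersection.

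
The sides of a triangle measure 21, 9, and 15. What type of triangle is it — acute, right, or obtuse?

Compare the square of the longest side to the sum of squares of the other two: 9² + 15² = 306 < 441 = 21².

obtuse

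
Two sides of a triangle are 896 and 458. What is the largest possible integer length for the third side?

The third side must be strictly less than 896 + 458 = 1354.
The largest integer below 1354 is 1353.

1353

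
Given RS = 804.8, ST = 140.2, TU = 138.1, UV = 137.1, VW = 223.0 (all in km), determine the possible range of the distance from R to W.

166.4 ≤ RW ≤ 1443.2 km

The maximum is all hops collinear in one direction: 804.8 + 140.2 + 138.1 + 137.1 + 223.0 = 1443.2.
The longest hop is 804.8; the others sum to 638.4. Folding the others back against it leaves at least 804.8 − 638.4 = 166.4.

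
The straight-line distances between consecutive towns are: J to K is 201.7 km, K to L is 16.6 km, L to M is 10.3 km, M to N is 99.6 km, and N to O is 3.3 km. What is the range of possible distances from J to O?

The maximum is all hops collinear in one direction: 201.7 + 16.6 + 10.3 + 99.6 + 3.3 = 331.5.
The longest hop is 201.7; the others sum to 129.8. Folding the others back against it leaves at least 201.7 − 129.8 = 71.9.

71.9 ≤ JO ≤ 331.5 km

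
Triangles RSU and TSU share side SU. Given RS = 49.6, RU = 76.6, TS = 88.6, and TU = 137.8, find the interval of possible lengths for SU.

49.2 < SU < 126.2

From triangle RSU: |49.6 − 76.6| < SU < 49.6 + 76.6, i.e. 27.0 < SU < 126.2.
From triangle TSU: 49.2 < SU < 226.4.
Both must hold, so SU lies in the intersection.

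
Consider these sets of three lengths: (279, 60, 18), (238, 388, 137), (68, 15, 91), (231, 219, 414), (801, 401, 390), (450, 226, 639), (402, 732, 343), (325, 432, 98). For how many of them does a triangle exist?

(18,60,279): 18+60 ≤ 279 → not valid
(137,238,388): 137+238 ≤ 388 → not valid
(15,68,91): 15+68 ≤ 91 → not valid
(219,231,414): 219+231 > 414 → valid
(390,401,801): 390+401 ≤ 801 → not valid
(226,450,639): 226+450 > 639 → valid
(343,402,732): 343+402 > 732 → valid
(98,325,432): 98+325 ≤ 432 → not valid
3 of the 8 triples form a triangle.

3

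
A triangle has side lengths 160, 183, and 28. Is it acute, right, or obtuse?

obtuse

Compare the square of the longest side to the sum of squares of the other two: 28² + 160² = 26384 < 33489 = 183².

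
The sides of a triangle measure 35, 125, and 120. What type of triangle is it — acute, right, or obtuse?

right

Compare the square of the longest side to the sum of squares of the other two: 35² + 120² = 15625 = 125².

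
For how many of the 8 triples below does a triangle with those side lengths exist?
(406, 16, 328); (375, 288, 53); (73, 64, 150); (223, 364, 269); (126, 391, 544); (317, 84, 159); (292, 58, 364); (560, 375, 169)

1

(16,328,406): 16+328 ≤ 406 → not valid
(53,288,375): 53+288 ≤ 375 → not valid
(64,73,150): 64+73 ≤ 150 → not valid
(223,269,364): 223+269 > 364 → valid
(126,391,544): 126+391 ≤ 544 → not valid
(84,159,317): 84+159 ≤ 317 → not valid
(58,292,364): 58+292 ≤ 364 → not valid
(169,375,560): 169+375 ≤ 560 → not valid
1 of the 8 triples forms a triangle.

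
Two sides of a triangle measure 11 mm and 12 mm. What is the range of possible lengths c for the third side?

1 < c < 23

By the triangle inequality, c must be less than 11 + 12 = 23 and greater than |11 − 12| = 1.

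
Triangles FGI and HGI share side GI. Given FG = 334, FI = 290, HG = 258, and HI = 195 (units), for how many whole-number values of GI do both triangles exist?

From triangle FGI: 44 < GI < 624.
From triangle HGI: 63 < GI < 453.
Intersection: 63 < GI < 453, so integers 64 through 452: 389 values.

389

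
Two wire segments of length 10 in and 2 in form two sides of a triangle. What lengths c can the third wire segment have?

8 < c < 12 (in)

By the triangle inequality, c must be less than 10 + 2 = 12 and greater than |10 − 2| = 8.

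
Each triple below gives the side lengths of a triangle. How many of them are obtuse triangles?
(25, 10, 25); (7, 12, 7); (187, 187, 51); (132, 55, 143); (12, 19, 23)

(25,10,25): 10²+25² = 725 > 625 = 25² → acute
(7,12,7): 7²+7² = 98 < 144 = 12² → obtuse
(187,187,51): 51²+187² = 37570 > 34969 = 187² → acute
(132,55,143): 55²+132² = 20449 = 143² → right
(12,19,23): 12²+19² = 505 < 529 = 23² → obtuse
2 of the 5 are obtuse.

2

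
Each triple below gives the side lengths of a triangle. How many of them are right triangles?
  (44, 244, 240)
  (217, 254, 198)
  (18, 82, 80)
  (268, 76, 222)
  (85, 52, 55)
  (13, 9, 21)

2

(44,244,240): 44²+240² = 59536 = 244² → right
(217,254,198): 198²+217² = 86293 > 64516 = 254² → acute
(18,82,80): 18²+80² = 6724 = 82² → right
(268,76,222): 76²+222² = 55060 < 71824 = 268² → obtuse
(85,52,55): 52²+55² = 5729 < 7225 = 85² → obtuse
(13,9,21): 9²+13² = 250 < 441 = 21² → obtuse
2 of the 6 are right.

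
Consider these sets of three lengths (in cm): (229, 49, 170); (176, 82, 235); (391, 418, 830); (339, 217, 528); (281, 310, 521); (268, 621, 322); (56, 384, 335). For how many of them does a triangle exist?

(49,170,229): 49+170 ≤ 229 → not valid
(82,176,235): 82+176 > 235 → valid
(391,418,830): 391+418 ≤ 830 → not valid
(217,339,528): 217+339 > 528 → valid
(281,310,521): 281+310 > 521 → valid
(268,322,621): 268+322 ≤ 621 → not valid
(56,335,384): 56+335 > 384 → valid
4 of the 7 triples form a triangle.

4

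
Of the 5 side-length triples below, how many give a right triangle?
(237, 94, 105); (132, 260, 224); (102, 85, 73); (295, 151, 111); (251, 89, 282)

(237,94,105): 94+105 ≤ 237, not a triangle
(132,260,224): 132²+224² = 67600 = 260² → right
(102,85,73): 73²+85² = 12554 > 10404 = 102² → acute
(295,151,111): 111+151 ≤ 295, not a triangle
(251,89,282): 89²+251² = 70922 < 79524 = 282² → obtuse
1 of the 5 is right.

1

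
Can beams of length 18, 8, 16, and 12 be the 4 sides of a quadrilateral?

Yes

A quadrilateral exists iff every side is shorter than the sum of the others — equivalently, the longest side is less than the sum of the rest.
Longest side 18 < 36 (sum of the remaining 3), so yes.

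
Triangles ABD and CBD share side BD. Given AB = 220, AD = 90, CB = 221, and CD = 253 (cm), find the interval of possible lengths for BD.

130 < BD < 310

From triangle ABD: |220 − 90| < BD < 220 + 90, i.e. 130 < BD < 310.
From triangle CBD: 32 < BD < 474.
Both must hold, so BD lies in the intersection.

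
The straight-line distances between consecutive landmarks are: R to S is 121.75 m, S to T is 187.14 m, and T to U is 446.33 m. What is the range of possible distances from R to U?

The maximum is all hops collinear in one direction: 121.75 + 187.14 + 446.33 = 755.22.
The longest hop is 446.33; the others sum to 308.89. Folding the others back against it leaves at least 446.33 − 308.89 = 137.44.

137.44 ≤ RU ≤ 755.22 m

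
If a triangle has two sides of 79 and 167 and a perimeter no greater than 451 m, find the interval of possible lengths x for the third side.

Triangle inequality alone gives 88 < x < 246.
The perimeter condition gives x ≤ 451 − 79 − 167 = 205.
Intersecting the two: 88 < x ≤ 205.

88 < x ≤ 205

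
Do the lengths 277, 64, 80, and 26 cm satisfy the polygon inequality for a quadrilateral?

For a quadrilateral, each side must be shorter than the sum of the others.
Here the longest side is 277, but the remaining 3 sides sum to only 170.

No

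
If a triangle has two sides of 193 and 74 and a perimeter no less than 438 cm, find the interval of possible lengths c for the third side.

171 ≤ c < 267

Triangle inequality alone gives 119 < c < 267.
The perimeter condition gives c ≥ 438 − 193 − 74 = 171.
Intersecting the two: 171 ≤ c < 267.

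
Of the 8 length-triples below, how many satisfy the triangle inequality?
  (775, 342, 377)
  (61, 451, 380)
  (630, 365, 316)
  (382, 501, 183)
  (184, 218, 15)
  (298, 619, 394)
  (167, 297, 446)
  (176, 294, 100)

4

(342,377,775): 342+377 ≤ 775 → not valid
(61,380,451): 61+380 ≤ 451 → not valid
(316,365,630): 316+365 > 630 → valid
(183,382,501): 183+382 > 501 → valid
(15,184,218): 15+184 ≤ 218 → not valid
(298,394,619): 298+394 > 619 → valid
(167,297,446): 167+297 > 446 → valid
(100,176,294): 100+176 ≤ 294 → not valid
4 of the 8 triples form a triangle.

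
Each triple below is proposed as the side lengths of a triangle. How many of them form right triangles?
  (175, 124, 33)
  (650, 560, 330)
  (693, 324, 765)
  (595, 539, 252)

(175,124,33): 33+124 ≤ 175, not a triangle
(650,560,330): 330²+560² = 422500 = 650² → right
(693,324,765): 324²+693² = 585225 = 765² → right
(595,539,252): 252²+539² = 354025 = 595² → right
3 of the 4 are right.

3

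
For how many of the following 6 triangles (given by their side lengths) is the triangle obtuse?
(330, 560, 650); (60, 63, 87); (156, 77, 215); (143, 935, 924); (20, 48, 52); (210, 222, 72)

1

(330,560,650): 330²+560² = 422500 = 650² → right
(60,63,87): 60²+63² = 7569 = 87² → right
(156,77,215): 77²+156² = 30265 < 46225 = 215² → obtuse
(143,935,924): 143²+924² = 874225 = 935² → right
(20,48,52): 20²+48² = 2704 = 52² → right
(210,222,72): 72²+210² = 49284 = 222² → right
1 of the 6 is obtuse.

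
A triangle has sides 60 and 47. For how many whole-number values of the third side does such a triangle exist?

The third side lies in the open interval (13, 107).
Integers from 14 to 106 inclusive: 106 − 14 + 1 = 93.

93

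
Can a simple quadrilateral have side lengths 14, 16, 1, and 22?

A quadrilateral exists iff every side is shorter than the sum of the others — equivalently, the longest side is less than the sum of the rest.
Longest side 22 < 31 (sum of the remaining 3), so yes.

Yes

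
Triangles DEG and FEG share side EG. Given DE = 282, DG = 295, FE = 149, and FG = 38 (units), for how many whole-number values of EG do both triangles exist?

75

From triangle DEG: 13 < EG < 577.
From triangle FEG: 111 < EG < 187.
Intersection: 111 < EG < 187, so integers 112 through 186: 75 values.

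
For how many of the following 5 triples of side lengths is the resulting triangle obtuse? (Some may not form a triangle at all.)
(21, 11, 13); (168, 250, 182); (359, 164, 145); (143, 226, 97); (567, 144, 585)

3

(21,11,13): 11²+13² = 290 < 441 = 21² → obtuse
(168,250,182): 168²+182² = 61348 < 62500 = 250² → obtuse
(359,164,145): 145+164 ≤ 359, not a triangle
(143,226,97): 97²+143² = 29858 < 51076 = 226² → obtuse
(567,144,585): 144²+567² = 342225 = 585² → right
3 of the 5 are obtuse.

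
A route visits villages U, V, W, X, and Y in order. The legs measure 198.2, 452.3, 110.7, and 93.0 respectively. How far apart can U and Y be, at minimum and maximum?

The maximum is all hops collinear in one direction: 198.2 + 452.3 + 110.7 + 93.0 = 854.2.
The longest hop is 452.3; the others sum to 401.9. Folding the others back against it leaves at least 452.3 − 401.9 = 50.4.

50.4 ≤ UY ≤ 854.2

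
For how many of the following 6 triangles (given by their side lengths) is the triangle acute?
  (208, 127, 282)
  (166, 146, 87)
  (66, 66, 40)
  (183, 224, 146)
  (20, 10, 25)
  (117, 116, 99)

(208,127,282): 127²+208² = 59393 < 79524 = 282² → obtuse
(166,146,87): 87²+146² = 28885 > 27556 = 166² → acute
(66,66,40): 40²+66² = 5956 > 4356 = 66² → acute
(183,224,146): 146²+183² = 54805 > 50176 = 224² → acute
(20,10,25): 10²+20² = 500 < 625 = 25² → obtuse
(117,116,99): 99²+116² = 23257 > 13689 = 117² → acute
4 of the 6 are acute.

4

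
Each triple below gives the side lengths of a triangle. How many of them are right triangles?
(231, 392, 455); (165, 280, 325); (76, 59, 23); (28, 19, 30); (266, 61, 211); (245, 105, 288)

2

(231,392,455): 231²+392² = 207025 = 455² → right
(165,280,325): 165²+280² = 105625 = 325² → right
(76,59,23): 23²+59² = 4010 < 5776 = 76² → obtuse
(28,19,30): 19²+28² = 1145 > 900 = 30² → acute
(266,61,211): 61²+211² = 48242 < 70756 = 266² → obtuse
(245,105,288): 105²+245² = 71050 < 82944 = 288² → obtuse
2 of the 6 are right.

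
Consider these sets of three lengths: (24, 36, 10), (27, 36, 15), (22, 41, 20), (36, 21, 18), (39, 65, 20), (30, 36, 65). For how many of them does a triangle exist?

(10,24,36): 10+24 ≤ 36 → not valid
(15,27,36): 15+27 > 36 → valid
(20,22,41): 20+22 > 41 → valid
(18,21,36): 18+21 > 36 → valid
(20,39,65): 20+39 ≤ 65 → not valid
(30,36,65): 30+36 > 65 → valid
4 of the 6 triples form a triangle.

4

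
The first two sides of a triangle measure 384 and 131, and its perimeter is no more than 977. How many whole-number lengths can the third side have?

Triangle inequality: 253 < x < 515. Perimeter ≤ 977 gives x ≤ 977 − 384 − 131 = 462.
So 253 < x ≤ 462; integers 254 through 462: 209 values.

209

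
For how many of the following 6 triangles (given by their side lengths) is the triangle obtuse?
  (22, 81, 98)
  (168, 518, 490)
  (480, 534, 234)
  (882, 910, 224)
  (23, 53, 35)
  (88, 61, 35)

3

(22,81,98): 22²+81² = 7045 < 9604 = 98² → obtuse
(168,518,490): 168²+490² = 268324 = 518² → right
(480,534,234): 234²+480² = 285156 = 534² → right
(882,910,224): 224²+882² = 828100 = 910² → right
(23,53,35): 23²+35² = 1754 < 2809 = 53² → obtuse
(88,61,35): 35²+61² = 4946 < 7744 = 88² → obtuse
3 of the 6 are obtuse.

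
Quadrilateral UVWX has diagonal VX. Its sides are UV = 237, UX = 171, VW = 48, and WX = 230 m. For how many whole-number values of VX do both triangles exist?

From triangle UVX: 66 < VX < 408.
From triangle WVX: 182 < VX < 278.
Intersection: 182 < VX < 278, so integers 183 through 277: 95 values.

95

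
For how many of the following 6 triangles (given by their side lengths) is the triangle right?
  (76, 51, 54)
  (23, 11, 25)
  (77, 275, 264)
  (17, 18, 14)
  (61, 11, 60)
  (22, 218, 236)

(76,51,54): 51²+54² = 5517 < 5776 = 76² → obtuse
(23,11,25): 11²+23² = 650 > 625 = 25² → acute
(77,275,264): 77²+264² = 75625 = 275² → right
(17,18,14): 14²+17² = 485 > 324 = 18² → acute
(61,11,60): 11²+60² = 3721 = 61² → right
(22,218,236): 22²+218² = 48008 < 55696 = 236² → obtuse
2 of the 6 are right.

2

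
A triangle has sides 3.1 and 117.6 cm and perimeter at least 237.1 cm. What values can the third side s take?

Triangle inequality alone gives 114.5 < s < 120.7.
The perimeter condition gives s ≥ 237.1 − 3.1 − 117.6 = 116.4.
Intersecting the two: 116.4 ≤ s < 120.7.

116.4 ≤ s < 120.7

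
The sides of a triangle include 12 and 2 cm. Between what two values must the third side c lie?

By the triangle inequality, c must be less than 12 + 2 = 14 and greater than |12 − 2| = 10.

10 < c < 14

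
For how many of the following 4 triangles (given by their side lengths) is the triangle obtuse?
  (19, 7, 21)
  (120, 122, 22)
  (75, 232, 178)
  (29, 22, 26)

(19,7,21): 7²+19² = 410 < 441 = 21² → obtuse
(120,122,22): 22²+120² = 14884 = 122² → right
(75,232,178): 75²+178² = 37309 < 53824 = 232² → obtuse
(29,22,26): 22²+26² = 1160 > 841 = 29² → acute
2 of the 4 are obtuse.

2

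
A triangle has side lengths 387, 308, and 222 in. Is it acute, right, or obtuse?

obtuse

Compare the square of the longest side to the sum of squares of the other two: 222² + 308² = 144148 < 149769 = 387².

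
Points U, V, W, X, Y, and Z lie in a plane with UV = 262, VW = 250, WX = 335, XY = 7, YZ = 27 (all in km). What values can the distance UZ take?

0 ≤ UZ ≤ 881 km

The maximum is all hops collinear in one direction: 262 + 250 + 335 + 7 + 27 = 881.
The longest hop is 335; the others sum to 546. Since 335 ≤ 546, the path can fold back on itself completely, so the minimum distance is 0.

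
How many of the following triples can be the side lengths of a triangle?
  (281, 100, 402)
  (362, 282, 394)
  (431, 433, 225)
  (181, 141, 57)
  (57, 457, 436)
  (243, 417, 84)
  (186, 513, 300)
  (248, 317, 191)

5

(100,281,402): 100+281 ≤ 402 → not valid
(282,362,394): 282+362 > 394 → valid
(225,431,433): 225+431 > 433 → valid
(57,141,181): 57+141 > 181 → valid
(57,436,457): 57+436 > 457 → valid
(84,243,417): 84+243 ≤ 417 → not valid
(186,300,513): 186+300 ≤ 513 → not valid
(191,248,317): 191+248 > 317 → valid
5 of the 8 triples form a triangle.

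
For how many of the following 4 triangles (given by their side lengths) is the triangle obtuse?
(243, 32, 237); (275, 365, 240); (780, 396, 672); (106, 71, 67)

(243,32,237): 32²+237² = 57193 < 59049 = 243² → obtuse
(275,365,240): 240²+275² = 133225 = 365² → right
(780,396,672): 396²+672² = 608400 = 780² → right
(106,71,67): 67²+71² = 9530 < 11236 = 106² → obtuse
2 of the 4 are obtuse.

2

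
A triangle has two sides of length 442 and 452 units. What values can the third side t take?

10 < t < 894

By the triangle inequality, t must be less than 442 + 452 = 894 and greater than |442 − 452| = 10.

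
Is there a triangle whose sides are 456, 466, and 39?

Yes

The longest side is 466, and the other two sum to 495.
Since 495 > 466, the triangle inequality holds.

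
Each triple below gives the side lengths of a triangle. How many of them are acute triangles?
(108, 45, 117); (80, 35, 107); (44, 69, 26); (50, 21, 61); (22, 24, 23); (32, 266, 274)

(108,45,117): 45²+108² = 13689 = 117² → right
(80,35,107): 35²+80² = 7625 < 11449 = 107² → obtuse
(44,69,26): 26²+44² = 2612 < 4761 = 69² → obtuse
(50,21,61): 21²+50² = 2941 < 3721 = 61² → obtuse
(22,24,23): 22²+23² = 1013 > 576 = 24² → acute
(32,266,274): 32²+266² = 71780 < 75076 = 274² → obtuse
1 of the 6 is acute.

1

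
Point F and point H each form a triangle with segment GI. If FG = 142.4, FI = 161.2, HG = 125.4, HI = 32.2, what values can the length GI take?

93.2 < GI < 157.6

From triangle FGI: |142.4 − 161.2| < GI < 142.4 + 161.2, i.e. 18.8 < GI < 303.6.
From triangle HGI: 93.2 < GI < 157.6.
Both must hold, so GI lies in the intersection.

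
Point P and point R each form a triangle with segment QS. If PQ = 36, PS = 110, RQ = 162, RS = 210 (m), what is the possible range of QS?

74 < QS < 146

From triangle PQS: |36 − 110| < QS < 36 + 110, i.e. 74 < QS < 146.
From triangle RQS: 48 < QS < 372.
Both must hold, so QS lies in the intersection.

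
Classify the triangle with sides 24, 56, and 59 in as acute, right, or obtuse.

Compare the square of the longest side to the sum of squares of the other two: 24² + 56² = 3712 > 3481 = 59².

acute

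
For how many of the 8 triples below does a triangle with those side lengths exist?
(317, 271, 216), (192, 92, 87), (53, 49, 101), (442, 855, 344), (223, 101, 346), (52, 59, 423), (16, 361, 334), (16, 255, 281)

(216,271,317): 216+271 > 317 → valid
(87,92,192): 87+92 ≤ 192 → not valid
(49,53,101): 49+53 > 101 → valid
(344,442,855): 344+442 ≤ 855 → not valid
(101,223,346): 101+223 ≤ 346 → not valid
(52,59,423): 52+59 ≤ 423 → not valid
(16,334,361): 16+334 ≤ 361 → not valid
(16,255,281): 16+255 ≤ 281 → not valid
2 of the 8 triples form a triangle.

2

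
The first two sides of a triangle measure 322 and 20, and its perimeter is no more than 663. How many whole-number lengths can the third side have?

Triangle inequality: 302 < x < 342. Perimeter ≤ 663 gives x ≤ 663 − 322 − 20 = 321.
So 302 < x ≤ 321; integers 303 through 321: 19 values.

19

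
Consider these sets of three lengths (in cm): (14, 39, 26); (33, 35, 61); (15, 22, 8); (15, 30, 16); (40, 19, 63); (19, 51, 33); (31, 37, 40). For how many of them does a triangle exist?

6

(14,26,39): 14+26 > 39 → valid
(33,35,61): 33+35 > 61 → valid
(8,15,22): 8+15 > 22 → valid
(15,16,30): 15+16 > 30 → valid
(19,40,63): 19+40 ≤ 63 → not valid
(19,33,51): 19+33 > 51 → valid
(31,37,40): 31+37 > 40 → valid
6 of the 7 triples form a triangle.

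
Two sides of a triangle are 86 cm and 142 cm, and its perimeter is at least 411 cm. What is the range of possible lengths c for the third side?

183 ≤ c < 228 cm

Triangle inequality alone gives 56 < c < 228.
The perimeter condition gives c ≥ 411 − 86 − 142 = 183.
Intersecting the two: 183 ≤ c < 228.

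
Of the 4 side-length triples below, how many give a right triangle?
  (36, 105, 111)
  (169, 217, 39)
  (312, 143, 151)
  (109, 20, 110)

(36,105,111): 36²+105² = 12321 = 111² → right
(169,217,39): 39+169 ≤ 217, not a triangle
(312,143,151): 143+151 ≤ 312, not a triangle
(109,20,110): 20²+109² = 12281 > 12100 = 110² → acute
1 of the 4 is right.

1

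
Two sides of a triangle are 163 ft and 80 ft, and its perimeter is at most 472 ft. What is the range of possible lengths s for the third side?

83 < s ≤ 229 ft

Triangle inequality alone gives 83 < s < 243.
The perimeter condition gives s ≤ 472 − 163 − 80 = 229.
Intersecting the two: 83 < s ≤ 229.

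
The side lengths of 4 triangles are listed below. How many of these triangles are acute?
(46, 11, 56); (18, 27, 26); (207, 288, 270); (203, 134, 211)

3

(46,11,56): 11²+46² = 2237 < 3136 = 56² → obtuse
(18,27,26): 18²+26² = 1000 > 729 = 27² → acute
(207,288,270): 207²+270² = 115749 > 82944 = 288² → acute
(203,134,211): 134²+203² = 59165 > 44521 = 211² → acute
3 of the 4 are acute.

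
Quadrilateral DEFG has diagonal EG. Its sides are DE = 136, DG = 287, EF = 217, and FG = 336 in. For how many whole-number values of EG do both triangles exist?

From triangle DEG: 151 < EG < 423.
From triangle FEG: 119 < EG < 553.
Intersection: 151 < EG < 423, so integers 152 through 422: 271 values.

271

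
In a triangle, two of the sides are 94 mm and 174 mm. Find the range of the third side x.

80 < x < 268

By the triangle inequality, x must be less than 94 + 174 = 268 and greater than |94 − 174| = 80.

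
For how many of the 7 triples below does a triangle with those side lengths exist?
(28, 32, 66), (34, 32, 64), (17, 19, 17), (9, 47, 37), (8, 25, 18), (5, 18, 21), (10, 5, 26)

4

(28,32,66): 28+32 ≤ 66 → not valid
(32,34,64): 32+34 > 64 → valid
(17,17,19): 17+17 > 19 → valid
(9,37,47): 9+37 ≤ 47 → not valid
(8,18,25): 8+18 > 25 → valid
(5,18,21): 5+18 > 21 → valid
(5,10,26): 5+10 ≤ 26 → not valid
4 of the 7 triples form a triangle.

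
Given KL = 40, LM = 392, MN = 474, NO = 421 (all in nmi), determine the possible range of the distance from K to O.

The maximum is all hops collinear in one direction: 40 + 392 + 474 + 421 = 1327.
The longest hop is 474; the others sum to 853. Since 474 ≤ 853, the path can fold back on itself completely, so the minimum distance is 0.

0 ≤ KO ≤ 1327 nmi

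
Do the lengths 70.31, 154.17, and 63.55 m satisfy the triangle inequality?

No

The longest side is 154.17, but the other two sum to only 133.86.
133.86 < 154.17, so the triangle inequality fails.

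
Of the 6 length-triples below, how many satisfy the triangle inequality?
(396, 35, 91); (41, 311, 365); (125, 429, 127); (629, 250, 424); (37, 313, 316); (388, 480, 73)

(35,91,396): 35+91 ≤ 396 → not valid
(41,311,365): 41+311 ≤ 365 → not valid
(125,127,429): 125+127 ≤ 429 → not valid
(250,424,629): 250+424 > 629 → valid
(37,313,316): 37+313 > 316 → valid
(73,388,480): 73+388 ≤ 480 → not valid
2 of the 6 triples form a triangle.

2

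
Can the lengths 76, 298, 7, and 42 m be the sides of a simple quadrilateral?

For a quadrilateral, each side must be shorter than the sum of the others.
Here the longest side is 298, but the remaining 3 sides sum to only 125.

No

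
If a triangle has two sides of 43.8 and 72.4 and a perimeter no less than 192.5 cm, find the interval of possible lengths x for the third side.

76.3 ≤ x < 116.2

Triangle inequality alone gives 28.6 < x < 116.2.
The perimeter condition gives x ≥ 192.5 − 43.8 − 72.4 = 76.3.
Intersecting the two: 76.3 ≤ x < 116.2.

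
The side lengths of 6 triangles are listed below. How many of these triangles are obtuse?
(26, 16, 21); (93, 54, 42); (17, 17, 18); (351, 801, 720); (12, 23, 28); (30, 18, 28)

(26,16,21): 16²+21² = 697 > 676 = 26² → acute
(93,54,42): 42²+54² = 4680 < 8649 = 93² → obtuse
(17,17,18): 17²+17² = 578 > 324 = 18² → acute
(351,801,720): 351²+720² = 641601 = 801² → right
(12,23,28): 12²+23² = 673 < 784 = 28² → obtuse
(30,18,28): 18²+28² = 1108 > 900 = 30² → acute
2 of the 6 are obtuse.

2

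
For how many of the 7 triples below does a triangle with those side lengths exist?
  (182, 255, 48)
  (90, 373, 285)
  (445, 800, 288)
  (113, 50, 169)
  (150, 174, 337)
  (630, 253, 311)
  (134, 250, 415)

1

(48,182,255): 48+182 ≤ 255 → not valid
(90,285,373): 90+285 > 373 → valid
(288,445,800): 288+445 ≤ 800 → not valid
(50,113,169): 50+113 ≤ 169 → not valid
(150,174,337): 150+174 ≤ 337 → not valid
(253,311,630): 253+311 ≤ 630 → not valid
(134,250,415): 134+250 ≤ 415 → not valid
1 of the 7 triples forms a triangle.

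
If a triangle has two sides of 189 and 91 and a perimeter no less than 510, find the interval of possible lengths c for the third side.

230 ≤ c < 280

Triangle inequality alone gives 98 < c < 280.
The perimeter condition gives c ≥ 510 − 189 − 91 = 230.
Intersecting the two: 230 ≤ c < 280.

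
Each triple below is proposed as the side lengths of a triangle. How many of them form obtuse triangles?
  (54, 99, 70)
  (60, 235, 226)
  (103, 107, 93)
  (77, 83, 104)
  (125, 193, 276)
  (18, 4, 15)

4

(54,99,70): 54²+70² = 7816 < 9801 = 99² → obtuse
(60,235,226): 60²+226² = 54676 < 55225 = 235² → obtuse
(103,107,93): 93²+103² = 19258 > 11449 = 107² → acute
(77,83,104): 77²+83² = 12818 > 10816 = 104² → acute
(125,193,276): 125²+193² = 52874 < 76176 = 276² → obtuse
(18,4,15): 4²+15² = 241 < 324 = 18² → obtuse
4 of the 6 are obtuse.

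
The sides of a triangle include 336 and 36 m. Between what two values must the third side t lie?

By the triangle inequality, t must be less than 336 + 36 = 372 and greater than |336 − 36| = 300.

300 < t < 372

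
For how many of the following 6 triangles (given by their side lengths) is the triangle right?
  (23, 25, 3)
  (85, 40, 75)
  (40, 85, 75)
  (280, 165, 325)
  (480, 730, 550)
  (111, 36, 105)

(23,25,3): 3²+23² = 538 < 625 = 25² → obtuse
(85,40,75): 40²+75² = 7225 = 85² → right
(40,85,75): 40²+75² = 7225 = 85² → right
(280,165,325): 165²+280² = 105625 = 325² → right
(480,730,550): 480²+550² = 532900 = 730² → right
(111,36,105): 36²+105² = 12321 = 111² → right
5 of the 6 are right.

5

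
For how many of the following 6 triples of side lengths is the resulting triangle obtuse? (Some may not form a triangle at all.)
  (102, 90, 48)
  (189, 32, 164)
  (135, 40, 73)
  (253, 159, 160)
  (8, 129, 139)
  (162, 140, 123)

2

(102,90,48): 48²+90² = 10404 = 102² → right
(189,32,164): 32²+164² = 27920 < 35721 = 189² → obtuse
(135,40,73): 40+73 ≤ 135, not a triangle
(253,159,160): 159²+160² = 50881 < 64009 = 253² → obtuse
(8,129,139): 8+129 ≤ 139, not a triangle
(162,140,123): 123²+140² = 34729 > 26244 = 162² → acute
2 of the 6 are obtuse.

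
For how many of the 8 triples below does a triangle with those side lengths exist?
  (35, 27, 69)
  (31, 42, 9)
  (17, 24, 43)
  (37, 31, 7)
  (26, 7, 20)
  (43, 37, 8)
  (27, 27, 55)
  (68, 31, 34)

3

(27,35,69): 27+35 ≤ 69 → not valid
(9,31,42): 9+31 ≤ 42 → not valid
(17,24,43): 17+24 ≤ 43 → not valid
(7,31,37): 7+31 > 37 → valid
(7,20,26): 7+20 > 26 → valid
(8,37,43): 8+37 > 43 → valid
(27,27,55): 27+27 ≤ 55 → not valid
(31,34,68): 31+34 ≤ 68 → not valid
3 of the 8 triples form a triangle.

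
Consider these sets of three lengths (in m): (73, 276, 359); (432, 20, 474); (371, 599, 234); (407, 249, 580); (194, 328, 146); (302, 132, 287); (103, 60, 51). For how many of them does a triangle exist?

(73,276,359): 73+276 ≤ 359 → not valid
(20,432,474): 20+432 ≤ 474 → not valid
(234,371,599): 234+371 > 599 → valid
(249,407,580): 249+407 > 580 → valid
(146,194,328): 146+194 > 328 → valid
(132,287,302): 132+287 > 302 → valid
(51,60,103): 51+60 > 103 → valid
5 of the 7 triples form a triangle.

5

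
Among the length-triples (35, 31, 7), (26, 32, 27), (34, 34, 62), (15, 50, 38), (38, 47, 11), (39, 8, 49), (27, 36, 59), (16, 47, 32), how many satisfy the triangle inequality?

7

(7,31,35): 7+31 > 35 → valid
(26,27,32): 26+27 > 32 → valid
(34,34,62): 34+34 > 62 → valid
(15,38,50): 15+38 > 50 → valid
(11,38,47): 11+38 > 47 → valid
(8,39,49): 8+39 ≤ 49 → not valid
(27,36,59): 27+36 > 59 → valid
(16,32,47): 16+32 > 47 → valid
7 of the 8 triples form a triangle.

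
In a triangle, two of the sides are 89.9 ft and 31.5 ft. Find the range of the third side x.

58.4 < x < 121.4

By the triangle inequality, x must be less than 89.9 + 31.5 = 121.4 and greater than |89.9 − 31.5| = 58.4.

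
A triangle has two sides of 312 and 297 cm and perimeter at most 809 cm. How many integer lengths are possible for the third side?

Triangle inequality: 15 < x < 609. Perimeter ≤ 809 gives x ≤ 809 − 312 − 297 = 200.
So 15 < x ≤ 200; integers 16 through 200: 185 values.

185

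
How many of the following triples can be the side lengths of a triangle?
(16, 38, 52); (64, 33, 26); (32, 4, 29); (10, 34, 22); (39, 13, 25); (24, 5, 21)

(16,38,52): 16+38 > 52 → valid
(26,33,64): 26+33 ≤ 64 → not valid
(4,29,32): 4+29 > 32 → valid
(10,22,34): 10+22 ≤ 34 → not valid
(13,25,39): 13+25 ≤ 39 → not valid
(5,21,24): 5+21 > 24 → valid
3 of the 6 triples form a triangle.

3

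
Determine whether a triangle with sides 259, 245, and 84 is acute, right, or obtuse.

right

Compare the square of the longest side to the sum of squares of the other two: 84² + 245² = 67081 = 259².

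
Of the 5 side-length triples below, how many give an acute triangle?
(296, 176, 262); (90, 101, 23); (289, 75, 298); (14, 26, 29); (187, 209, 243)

(296,176,262): 176²+262² = 99620 > 87616 = 296² → acute
(90,101,23): 23²+90² = 8629 < 10201 = 101² → obtuse
(289,75,298): 75²+289² = 89146 > 88804 = 298² → acute
(14,26,29): 14²+26² = 872 > 841 = 29² → acute
(187,209,243): 187²+209² = 78650 > 59049 = 243² → acute
4 of the 5 are acute.

4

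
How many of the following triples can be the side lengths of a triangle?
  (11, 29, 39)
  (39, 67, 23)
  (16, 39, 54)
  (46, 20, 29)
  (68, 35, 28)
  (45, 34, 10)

3

(11,29,39): 11+29 > 39 → valid
(23,39,67): 23+39 ≤ 67 → not valid
(16,39,54): 16+39 > 54 → valid
(20,29,46): 20+29 > 46 → valid
(28,35,68): 28+35 ≤ 68 → not valid
(10,34,45): 10+34 ≤ 45 → not valid
3 of the 6 triples form a triangle.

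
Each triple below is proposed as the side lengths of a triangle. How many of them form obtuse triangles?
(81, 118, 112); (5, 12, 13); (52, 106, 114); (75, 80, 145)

(81,118,112): 81²+112² = 19105 > 13924 = 118² → acute
(5,12,13): 5²+12² = 169 = 13² → right
(52,106,114): 52²+106² = 13940 > 12996 = 114² → acute
(75,80,145): 75²+80² = 12025 < 21025 = 145² → obtuse
1 of the 4 is obtuse.

1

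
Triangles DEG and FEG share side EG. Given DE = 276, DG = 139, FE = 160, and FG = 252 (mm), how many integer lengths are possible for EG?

From triangle DEG: 137 < EG < 415.
From triangle FEG: 92 < EG < 412.
Intersection: 137 < EG < 412, so integers 138 through 411: 274 values.

274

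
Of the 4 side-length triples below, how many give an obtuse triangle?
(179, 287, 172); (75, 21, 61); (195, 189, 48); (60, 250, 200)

(179,287,172): 172²+179² = 61625 < 82369 = 287² → obtuse
(75,21,61): 21²+61² = 4162 < 5625 = 75² → obtuse
(195,189,48): 48²+189² = 38025 = 195² → right
(60,250,200): 60²+200² = 43600 < 62500 = 250² → obtuse
3 of the 4 are obtuse.

3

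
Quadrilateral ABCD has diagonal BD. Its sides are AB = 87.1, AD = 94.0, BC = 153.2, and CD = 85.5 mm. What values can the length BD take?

67.7 < BD < 181.1

From triangle ABD: |87.1 − 94.0| < BD < 87.1 + 94.0, i.e. 6.9 < BD < 181.1.
From triangle CBD: 67.7 < BD < 238.7.
Both must hold, so BD lies in the intersection.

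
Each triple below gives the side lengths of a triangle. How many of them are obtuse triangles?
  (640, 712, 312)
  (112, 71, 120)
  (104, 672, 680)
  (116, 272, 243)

1

(640,712,312): 312²+640² = 506944 = 712² → right
(112,71,120): 71²+112² = 17585 > 14400 = 120² → acute
(104,672,680): 104²+672² = 462400 = 680² → right
(116,272,243): 116²+243² = 72505 < 73984 = 272² → obtuse
1 of the 4 is obtuse.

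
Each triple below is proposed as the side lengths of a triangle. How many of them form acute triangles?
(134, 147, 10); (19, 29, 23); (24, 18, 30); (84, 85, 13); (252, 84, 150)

1

(134,147,10): 10+134 ≤ 147, not a triangle
(19,29,23): 19²+23² = 890 > 841 = 29² → acute
(24,18,30): 18²+24² = 900 = 30² → right
(84,85,13): 13²+84² = 7225 = 85² → right
(252,84,150): 84+150 ≤ 252, not a triangle
1 of the 5 is acute.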